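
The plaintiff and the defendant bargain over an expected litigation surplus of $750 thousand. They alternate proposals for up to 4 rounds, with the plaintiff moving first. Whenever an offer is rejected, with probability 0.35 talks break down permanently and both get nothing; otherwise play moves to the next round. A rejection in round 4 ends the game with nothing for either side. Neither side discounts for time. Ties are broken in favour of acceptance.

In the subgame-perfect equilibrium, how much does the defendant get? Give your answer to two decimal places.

Round 4 (the defendant proposes): rejection yields 0 for the plaintiff; the defendant offers 0 and keeps 750.
Round 3 (the plaintiff proposes): rejecting gives the defendant an expected 0.65 × 750 = 487.5. The plaintiff offers 487.5 and keeps 750 − 487.5 = 262.5.
Round 2 (the defendant proposes): rejecting gives the plaintiff an expected 0.65 × 262.5 = 170.625; the defendant offers that and keeps 579.375.
Round 1 (the plaintiff proposes): rejecting gives the defendant an expected 0.65 × 579.375 = 376.59375; the plaintiff offers that and keeps 373.40625.

376.59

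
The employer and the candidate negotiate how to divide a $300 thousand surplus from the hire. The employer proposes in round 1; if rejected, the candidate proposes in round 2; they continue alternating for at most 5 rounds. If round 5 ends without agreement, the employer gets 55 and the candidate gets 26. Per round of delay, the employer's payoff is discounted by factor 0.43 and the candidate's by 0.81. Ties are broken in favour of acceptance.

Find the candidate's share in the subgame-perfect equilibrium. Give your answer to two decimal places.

Round 5 (the employer proposes): the candidate gets 26 if talks fail, so the employer offers 26 and keeps 274.
Round 4 (the candidate proposes): the employer can get 274 next round, worth 0.43 × 274 = 117.82 now, so the candidate offers 117.82, keeping 182.18.
Round 3 (the employer proposes): the candidate can get 182.18 next round, worth 0.81 × 182.18 = 147.5658 now; the employer offers that and keeps 152.4342.
Round 2 (the candidate proposes): the employer can get 152.4342 next round, worth 0.43 × 152.4342 = 65.546706 now, so the candidate offers 65.546706, keeping 234.453294.
Round 1 (the employer proposes): the candidate can get 234.453294 next round, worth 0.81 × 234.453294 = 189.90716814 now, so the employer offers 189.90716814, keeping 110.09283186.

189.91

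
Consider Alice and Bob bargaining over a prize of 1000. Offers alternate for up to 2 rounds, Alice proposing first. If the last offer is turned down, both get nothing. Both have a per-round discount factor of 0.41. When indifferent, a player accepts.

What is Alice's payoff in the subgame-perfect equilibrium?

590

By backward induction:
Round 2 (Bob proposes): Alice will accept anything ≥ 0, so Bob offers 0 and keeps 1000.
Round 1 (Alice proposes): Bob can get 1000 next round, worth 0.41 × 1000 = 410 now, so Alice offers 410, keeping 590.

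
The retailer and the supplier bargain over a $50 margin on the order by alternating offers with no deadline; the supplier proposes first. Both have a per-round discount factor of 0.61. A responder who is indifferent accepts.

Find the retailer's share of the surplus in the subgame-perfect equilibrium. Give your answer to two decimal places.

18.94

Let x be the supplier's share when the supplier proposes and y be the retailer's share when the retailer proposes.
The retailer accepts iff offered ≥ 0.61·y, so x = 50 − 0.61y. Symmetrically y = 50 − 0.61x.
Substituting: x = 50 − 0.61(50 − 0.61x), giving x(1 − 0.61·0.61) = 50(1 − 0.61).
So x = 50 × 0.39 / 0.6279 ≈ 31.0559, and the retailer receives 50 − x ≈ 18.9441.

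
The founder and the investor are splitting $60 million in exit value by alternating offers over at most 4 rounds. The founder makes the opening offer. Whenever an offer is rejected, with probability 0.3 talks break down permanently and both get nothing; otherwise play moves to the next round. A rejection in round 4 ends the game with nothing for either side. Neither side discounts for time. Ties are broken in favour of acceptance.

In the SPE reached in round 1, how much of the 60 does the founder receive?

Round 4 (the investor proposes): rejection yields 0 for the founder; the investor offers 0 and keeps 60.
Round 3 (the founder proposes): rejecting gives the investor an expected 0.7 × 60 = 42; the founder offers that and keeps 18.
Round 2 (the investor proposes): rejecting gives the founder an expected 0.7 × 18 = 12.6, so the investor offers 12.6, keeping 47.4.
Round 1 (the founder proposes): rejecting gives the investor an expected 0.7 × 47.4 = 33.18; the founder offers that and keeps 26.82.

26.82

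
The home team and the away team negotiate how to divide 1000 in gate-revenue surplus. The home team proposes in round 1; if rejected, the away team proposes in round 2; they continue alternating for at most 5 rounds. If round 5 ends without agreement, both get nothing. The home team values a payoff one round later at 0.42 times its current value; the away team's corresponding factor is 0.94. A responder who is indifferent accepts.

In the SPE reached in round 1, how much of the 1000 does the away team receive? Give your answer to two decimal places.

760.44

Solve by backward induction from round 5.
Round 5 (the home team proposes): the away team will accept anything ≥ 0, so the home team offers 0 and keeps 1000.
Round 4 (the away team proposes): the home team can get 1000 next round, worth 0.42 × 1000 = 420 now, so the away team offers 420, keeping 580.
Round 3 (the home team proposes): the away team can get 580 next round, worth 0.94 × 580 = 545.2 now; the home team offers that and keeps 454.8.
Round 2 (the away team proposes): the home team can get 454.8 next round, worth 0.42 × 454.8 = 191.016 now. The away team offers 191.016 and keeps 1000 − 191.016 = 808.984.
Round 1 (the home team proposes): the away team can get 808.984 next round, worth 0.94 × 808.984 = 760.44496 now. The home team offers 760.44496 and keeps 1000 − 760.44496 = 239.55504.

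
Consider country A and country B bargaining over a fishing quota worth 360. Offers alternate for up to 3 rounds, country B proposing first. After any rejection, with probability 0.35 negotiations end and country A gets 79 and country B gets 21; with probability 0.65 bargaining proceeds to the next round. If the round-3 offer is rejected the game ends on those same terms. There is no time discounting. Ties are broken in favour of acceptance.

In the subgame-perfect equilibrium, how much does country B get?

221.85

Round 3 (country B proposes): country A gets 79 if talks fail, so country B offers 79 and keeps 281.
Round 2 (country A proposes): rejecting gives country B an expected 0.65 × 281 + 0.35 × 21 = 190. Country A offers 190 and keeps 360 − 190 = 170.
Round 1 (country B proposes): rejecting gives country A an expected 0.65 × 170 + 0.35 × 79 = 138.15; country B offers that and keeps 221.85.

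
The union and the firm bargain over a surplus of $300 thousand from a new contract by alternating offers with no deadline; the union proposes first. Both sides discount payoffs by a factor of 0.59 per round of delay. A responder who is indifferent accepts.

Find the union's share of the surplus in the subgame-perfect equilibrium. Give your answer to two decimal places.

Let x be the union's share when the union proposes and y be the firm's share when the firm proposes.
The firm accepts iff offered ≥ 0.59·y, so x = 300 − 0.59y. Symmetrically y = 300 − 0.59x.
Substituting: x = 300 − 0.59(300 − 0.59x), giving x(1 − 0.59·0.59) = 300(1 − 0.59).
So x = 300 × 0.41 / 0.6519 ≈ 188.6792, and the firm receives 300 − x ≈ 111.3208.

188.68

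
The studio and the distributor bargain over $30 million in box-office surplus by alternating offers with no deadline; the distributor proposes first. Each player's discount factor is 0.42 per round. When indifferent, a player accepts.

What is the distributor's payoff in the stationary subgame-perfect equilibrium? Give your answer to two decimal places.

21.13

When the distributor proposes, the studio accepts any offer worth at least 0.42 times what the studio would get by proposing next round; and vice versa.
This gives x = 30 − 0.42y and y = 30 − 0.42x, where x and y are each side's share when it proposes.
Hence (1 − 0.42·0.42)x = 30(1 − 0.42), i.e. 0.8236·x = 17.4.
x ≈ 21.1268; the studio's share is 30 − x ≈ 8.8732.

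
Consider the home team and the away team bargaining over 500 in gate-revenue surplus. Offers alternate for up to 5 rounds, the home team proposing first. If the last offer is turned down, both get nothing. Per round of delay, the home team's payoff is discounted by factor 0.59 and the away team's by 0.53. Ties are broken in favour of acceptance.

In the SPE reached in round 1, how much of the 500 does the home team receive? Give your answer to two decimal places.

Round 5 (the home team proposes): the away team will accept anything ≥ 0, so the home team offers 0 and keeps 500.
Round 4 (the away team proposes): the home team can get 500 next round, worth 0.59 × 500 = 295 now, so the away team offers 295, keeping 205.
Round 3 (the home team proposes): the away team can get 205 next round, worth 0.53 × 205 = 108.65 now. The home team offers 108.65 and keeps 500 − 108.65 = 391.35.
Round 2 (the away team proposes): the home team can get 391.35 next round, worth 0.59 × 391.35 = 230.8965 now. The away team offers 230.8965 and keeps 500 − 230.8965 = 269.1035.
Round 1 (the home team proposes): the away team can get 269.1035 next round, worth 0.53 × 269.1035 = 142.624855 now; the home team offers that and keeps 357.375145.

357.38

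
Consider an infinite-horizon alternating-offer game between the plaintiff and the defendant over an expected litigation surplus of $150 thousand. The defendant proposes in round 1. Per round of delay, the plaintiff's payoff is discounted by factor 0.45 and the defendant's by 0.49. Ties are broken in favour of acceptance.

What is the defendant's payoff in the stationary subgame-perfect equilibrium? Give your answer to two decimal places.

105.84

In a stationary SPE each proposer offers the other exactly their discounted continuation value.
If the defendant keeps x when proposing and the plaintiff keeps y when proposing, then x = 150 − 0.45y and y = 150 − 0.49x.
Solving: x = 150(1 − 0.45) / (1 − 0.49·0.45) = 82.5 / 0.7795 ≈ 105.8371.
The plaintiff gets 150 − 105.8371 ≈ 44.1629.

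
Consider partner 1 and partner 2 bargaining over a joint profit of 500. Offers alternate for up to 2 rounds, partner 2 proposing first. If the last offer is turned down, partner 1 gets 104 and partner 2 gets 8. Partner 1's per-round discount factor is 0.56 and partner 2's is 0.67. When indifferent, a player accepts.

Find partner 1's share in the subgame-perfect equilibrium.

Round 2 (partner 1 proposes): partner 2 gets 8 if talks fail, so partner 1 offers 8 and keeps 492.
Round 1 (partner 2 proposes): partner 1 can get 492 next round, worth 0.56 × 492 = 275.52 now. Partner 2 offers 275.52 and keeps 500 − 275.52 = 224.48.

275.52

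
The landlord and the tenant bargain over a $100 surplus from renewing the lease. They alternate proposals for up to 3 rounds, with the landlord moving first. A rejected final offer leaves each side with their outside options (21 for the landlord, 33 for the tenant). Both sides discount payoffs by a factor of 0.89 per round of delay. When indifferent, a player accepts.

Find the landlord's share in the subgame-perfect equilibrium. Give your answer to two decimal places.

64.07

Round 3 (the landlord proposes): the tenant gets 33 if talks fail, so the landlord offers 33 and keeps 67.
Round 2 (the tenant proposes): the landlord can get 67 next round, worth 0.89 × 67 = 59.63 now. The tenant offers 59.63 and keeps 100 − 59.63 = 40.37.
Round 1 (the landlord proposes): the tenant can get 40.37 next round, worth 0.89 × 40.37 = 35.9293 now, so the landlord offers 35.9293, keeping 64.0707.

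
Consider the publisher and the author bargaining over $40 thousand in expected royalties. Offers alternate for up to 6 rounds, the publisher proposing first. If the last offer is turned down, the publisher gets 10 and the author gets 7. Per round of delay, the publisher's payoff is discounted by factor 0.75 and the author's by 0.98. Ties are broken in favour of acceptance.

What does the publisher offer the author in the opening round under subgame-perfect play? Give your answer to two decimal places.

Solve by backward induction from round 6.
Round 6 (the author proposes): the publisher gets 10 if talks fail, so the author offers 10 and keeps 30.
Round 5 (the publisher proposes): the author can get 30 next round, worth 0.98 × 30 = 29.4 now; the publisher offers that and keeps 10.6.
Round 4 (the author proposes): the publisher can get 10.6 next round, worth 0.75 × 10.6 = 7.95 now. The author offers 7.95 and keeps 40 − 7.95 = 32.05.
Round 3 (the publisher proposes): the author can get 32.05 next round, worth 0.98 × 32.05 = 31.409 now, so the publisher offers 31.409, keeping 8.591.
Round 2 (the author proposes): the publisher can get 8.591 next round, worth 0.75 × 8.591 = 6.44325 now; the author offers that and keeps 33.55675.
Round 1 (the publisher proposes): the author can get 33.55675 next round, worth 0.98 × 33.55675 = 32.885615 now; the publisher offers that and keeps 7.114385.

32.89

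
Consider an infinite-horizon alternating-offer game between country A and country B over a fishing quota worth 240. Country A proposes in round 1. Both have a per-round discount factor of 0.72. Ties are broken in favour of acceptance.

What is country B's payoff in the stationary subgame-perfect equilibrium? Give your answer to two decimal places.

100.47

In a stationary SPE each proposer offers the other exactly their discounted continuation value.
If country A keeps x when proposing and country B keeps y when proposing, then x = 240 − 0.72y and y = 240 − 0.72x.
Solving: x = 240(1 − 0.72) / (1 − 0.72·0.72) = 67.2 / 0.4816 ≈ 139.5349.
Country B gets 240 − 139.5349 ≈ 100.4651.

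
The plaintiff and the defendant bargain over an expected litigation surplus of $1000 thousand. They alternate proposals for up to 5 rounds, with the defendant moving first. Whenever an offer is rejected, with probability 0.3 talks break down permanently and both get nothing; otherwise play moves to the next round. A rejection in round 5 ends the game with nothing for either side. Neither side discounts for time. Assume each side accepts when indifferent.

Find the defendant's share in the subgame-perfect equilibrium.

687.1

By backward induction:
Round 5 (the defendant proposes): rejection yields 0 for the plaintiff; the defendant offers 0 and keeps 1000.
Round 4 (the plaintiff proposes): rejecting gives the defendant an expected 0.7 × 1000 = 700, so the plaintiff offers 700, keeping 300.
Round 3 (the defendant proposes): rejecting gives the plaintiff an expected 0.7 × 300 = 210; the defendant offers that and keeps 790.
Round 2 (the plaintiff proposes): rejecting gives the defendant an expected 0.7 × 790 = 553, so the plaintiff offers 553, keeping 447.
Round 1 (the defendant proposes): rejecting gives the plaintiff an expected 0.7 × 447 = 312.9. The defendant offers 312.9 and keeps 1000 − 312.9 = 687.1.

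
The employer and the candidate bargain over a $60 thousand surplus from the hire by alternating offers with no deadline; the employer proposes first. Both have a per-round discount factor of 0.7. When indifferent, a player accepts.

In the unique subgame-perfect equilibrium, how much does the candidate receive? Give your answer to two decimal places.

24.71

When the employer proposes, the candidate accepts any offer worth at least 0.7 times what the candidate would get by proposing next round; and vice versa.
This gives x = 60 − 0.7y and y = 60 − 0.7x, where x and y are each side's share when it proposes.
Hence (1 − 0.7·0.7)x = 60(1 − 0.7), i.e. 0.51·x = 18.
x ≈ 35.2941; the candidate's share is 60 − x ≈ 24.7059.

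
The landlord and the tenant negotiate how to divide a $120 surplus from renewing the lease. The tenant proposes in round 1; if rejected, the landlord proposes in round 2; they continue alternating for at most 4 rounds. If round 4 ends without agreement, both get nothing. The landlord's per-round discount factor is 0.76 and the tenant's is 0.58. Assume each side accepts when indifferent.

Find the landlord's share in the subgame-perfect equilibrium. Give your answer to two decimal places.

Round 4 (the landlord proposes): the tenant will accept anything ≥ 0, so the landlord offers 0 and keeps 120.
Round 3 (the tenant proposes): the landlord can get 120 next round, worth 0.76 × 120 = 91.2 now, so the tenant offers 91.2, keeping 28.8.
Round 2 (the landlord proposes): the tenant can get 28.8 next round, worth 0.58 × 28.8 = 16.704 now. The landlord offers 16.704 and keeps 120 − 16.704 = 103.296.
Round 1 (the tenant proposes): the landlord can get 103.296 next round, worth 0.76 × 103.296 = 78.50496 now. The tenant offers 78.50496 and keeps 120 − 78.50496 = 41.49504.

78.50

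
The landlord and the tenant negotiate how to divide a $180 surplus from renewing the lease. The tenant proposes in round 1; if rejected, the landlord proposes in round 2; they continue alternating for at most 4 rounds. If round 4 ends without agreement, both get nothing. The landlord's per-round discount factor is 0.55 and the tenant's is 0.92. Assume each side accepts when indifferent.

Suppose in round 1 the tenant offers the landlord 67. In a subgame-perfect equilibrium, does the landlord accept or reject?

Round 4 (the landlord proposes): the tenant will accept anything ≥ 0, so the landlord offers 0 and keeps 180.
Round 3 (the tenant proposes): the landlord can get 180 next round, worth 0.55 × 180 = 99 now; the tenant offers that and keeps 81.
Round 2 (the landlord proposes): the tenant can get 81 next round, worth 0.92 × 81 = 74.52 now; the landlord offers that and keeps 105.48.
So by rejecting in round 1, the landlord gets 105.48 next round, worth 0.55 × 105.48 = 58.014 now.
Offer 67 ≥ 58.014, so the landlord accepts.

Accept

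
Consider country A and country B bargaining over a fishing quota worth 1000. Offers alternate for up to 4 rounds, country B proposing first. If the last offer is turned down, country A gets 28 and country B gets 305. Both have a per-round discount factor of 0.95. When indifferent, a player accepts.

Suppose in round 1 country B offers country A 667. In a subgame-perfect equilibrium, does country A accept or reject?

Work out country A's continuation value if the offer is rejected.
Round 4 (country A proposes): country B gets 305 if talks fail, so country A offers 305 and keeps 695.
Round 3 (country B proposes): country A can get 695 next round, worth 0.95 × 695 = 660.25 now; country B offers that and keeps 339.75.
Round 2 (country A proposes): country B can get 339.75 next round, worth 0.95 × 339.75 = 322.7625 now; country A offers that and keeps 677.2375.
So by rejecting in round 1, country A gets 677.2375 next round, worth 0.95 × 677.2375 = 643.375625 now.
Offer 667 ≥ 643.375625, so country A accepts.

Accept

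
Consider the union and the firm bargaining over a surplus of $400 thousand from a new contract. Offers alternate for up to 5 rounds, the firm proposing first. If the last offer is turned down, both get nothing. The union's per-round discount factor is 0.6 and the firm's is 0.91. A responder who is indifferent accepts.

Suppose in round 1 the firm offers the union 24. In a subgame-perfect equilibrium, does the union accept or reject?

Reject

Round 5 (the firm proposes): the union will accept anything ≥ 0, so the firm offers 0 and keeps 400.
Round 4 (the union proposes): the firm can get 400 next round, worth 0.91 × 400 = 364 now. The union offers 364 and keeps 400 − 364 = 36.
Round 3 (the firm proposes): the union can get 36 next round, worth 0.6 × 36 = 21.6 now, so the firm offers 21.6, keeping 378.4.
Round 2 (the union proposes): the firm can get 378.4 next round, worth 0.91 × 378.4 = 344.344 now, so the union offers 344.344, keeping 55.656.
So by rejecting in round 1, the union gets 55.656 next round, worth 0.6 × 55.656 = 33.3936 now.
Offer 24 < 33.3936, so the union rejects.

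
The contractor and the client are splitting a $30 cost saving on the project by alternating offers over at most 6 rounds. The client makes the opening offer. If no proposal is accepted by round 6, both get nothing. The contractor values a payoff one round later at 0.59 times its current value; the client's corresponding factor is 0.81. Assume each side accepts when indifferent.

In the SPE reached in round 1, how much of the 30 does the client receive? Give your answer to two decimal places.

20.99

By backward induction:
Round 6 (the contractor proposes): the client will accept anything ≥ 0, so the contractor offers 0 and keeps 30.
Round 5 (the client proposes): the contractor can get 30 next round, worth 0.59 × 30 = 17.7 now, so the client offers 17.7, keeping 12.3.
Round 4 (the contractor proposes): the client can get 12.3 next round, worth 0.81 × 12.3 = 9.963 now, so the contractor offers 9.963, keeping 20.037.
Round 3 (the client proposes): the contractor can get 20.037 next round, worth 0.59 × 20.037 = 11.82183 now, so the client offers 11.82183, keeping 18.17817.
Round 2 (the contractor proposes): the client can get 18.17817 next round, worth 0.81 × 18.17817 = 14.7243177 now. The contractor offers 14.7243177 and keeps 30 − 14.7243177 = 15.2756823.
Round 1 (the client proposes): the contractor can get 15.2756823 next round, worth 0.59 × 15.2756823 = 9.012652557 now. The client offers 9.012652557 and keeps 30 − 9.012652557 = 20.987347443.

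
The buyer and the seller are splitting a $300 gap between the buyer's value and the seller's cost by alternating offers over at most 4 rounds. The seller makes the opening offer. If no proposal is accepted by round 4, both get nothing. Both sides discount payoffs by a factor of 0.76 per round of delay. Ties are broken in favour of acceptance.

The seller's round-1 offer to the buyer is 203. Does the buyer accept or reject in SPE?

Accept

Round 4 (the buyer proposes): the seller will accept anything ≥ 0, so the buyer offers 0 and keeps 300.
Round 3 (the seller proposes): the buyer can get 300 next round, worth 0.76 × 300 = 228 now. The seller offers 228 and keeps 300 − 228 = 72.
Round 2 (the buyer proposes): the seller can get 72 next round, worth 0.76 × 72 = 54.72 now; the buyer offers that and keeps 245.28.
So by rejecting in round 1, the buyer gets 245.28 next round, worth 0.76 × 245.28 = 186.4128 now.
Offer 203 ≥ 186.4128, so the buyer accepts.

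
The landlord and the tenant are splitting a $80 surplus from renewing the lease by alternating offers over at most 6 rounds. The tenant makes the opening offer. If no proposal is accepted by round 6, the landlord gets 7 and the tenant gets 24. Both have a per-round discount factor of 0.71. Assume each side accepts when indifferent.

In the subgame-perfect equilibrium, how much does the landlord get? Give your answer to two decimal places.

34.88

By backward induction:
Round 6 (the landlord proposes): the tenant gets 24 if talks fail, so the landlord offers 24 and keeps 56.
Round 5 (the tenant proposes): the landlord can get 56 next round, worth 0.71 × 56 = 39.76 now; the tenant offers that and keeps 40.24.
Round 4 (the landlord proposes): the tenant can get 40.24 next round, worth 0.71 × 40.24 = 28.5704 now. The landlord offers 28.5704 and keeps 80 − 28.5704 = 51.4296.
Round 3 (the tenant proposes): the landlord can get 51.4296 next round, worth 0.71 × 51.4296 = 36.515016 now, so the tenant offers 36.515016, keeping 43.484984.
Round 2 (the landlord proposes): the tenant can get 43.484984 next round, worth 0.71 × 43.484984 = 30.87433864 now. The landlord offers 30.87433864 and keeps 80 − 30.87433864 = 49.12566136.
Round 1 (the tenant proposes): the landlord can get 49.12566136 next round, worth 0.71 × 49.12566136 = 34.8792195656 now. The tenant offers 34.8792195656 and keeps 80 − 34.8792195656 = 45.1207804344.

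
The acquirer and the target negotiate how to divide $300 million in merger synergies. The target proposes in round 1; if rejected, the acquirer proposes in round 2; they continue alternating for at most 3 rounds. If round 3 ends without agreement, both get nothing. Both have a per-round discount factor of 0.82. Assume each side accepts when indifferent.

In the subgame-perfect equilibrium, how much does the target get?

255.72

By backward induction:
Round 3 (the target proposes): the acquirer will accept anything ≥ 0, so the target offers 0 and keeps 300.
Round 2 (the acquirer proposes): the target can get 300 next round, worth 0.82 × 300 = 246 now, so the acquirer offers 246, keeping 54.
Round 1 (the target proposes): the acquirer can get 54 next round, worth 0.82 × 54 = 44.28 now, so the target offers 44.28, keeping 255.72.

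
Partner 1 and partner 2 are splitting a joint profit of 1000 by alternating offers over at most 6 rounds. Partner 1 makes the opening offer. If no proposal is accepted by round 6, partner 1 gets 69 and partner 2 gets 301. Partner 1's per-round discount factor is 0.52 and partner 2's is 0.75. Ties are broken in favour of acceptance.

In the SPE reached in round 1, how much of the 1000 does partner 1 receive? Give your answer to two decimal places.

393.40

Work backward from the last round.
Round 6 (partner 2 proposes): partner 1 gets 69 if talks fail, so partner 2 offers 69 and keeps 931.
Round 5 (partner 1 proposes): partner 2 can get 931 next round, worth 0.75 × 931 = 698.25 now; partner 1 offers that and keeps 301.75.
Round 4 (partner 2 proposes): partner 1 can get 301.75 next round, worth 0.52 × 301.75 = 156.91 now, so partner 2 offers 156.91, keeping 843.09.
Round 3 (partner 1 proposes): partner 2 can get 843.09 next round, worth 0.75 × 843.09 = 632.3175 now; partner 1 offers that and keeps 367.6825.
Round 2 (partner 2 proposes): partner 1 can get 367.6825 next round, worth 0.52 × 367.6825 = 191.1949 now, so partner 2 offers 191.1949, keeping 808.8051.
Round 1 (partner 1 proposes): partner 2 can get 808.8051 next round, worth 0.75 × 808.8051 = 606.603825 now, so partner 1 offers 606.603825, keeping 393.396175.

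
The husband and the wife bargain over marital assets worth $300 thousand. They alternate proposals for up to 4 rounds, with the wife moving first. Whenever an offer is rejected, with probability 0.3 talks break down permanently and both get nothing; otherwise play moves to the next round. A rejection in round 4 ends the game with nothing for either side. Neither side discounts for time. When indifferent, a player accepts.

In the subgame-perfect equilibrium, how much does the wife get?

134.1

By backward induction:
Round 4 (the husband proposes): rejection yields 0 for the wife; the husband offers 0 and keeps 300.
Round 3 (the wife proposes): rejecting gives the husband an expected 0.7 × 300 = 210. The wife offers 210 and keeps 300 − 210 = 90.
Round 2 (the husband proposes): rejecting gives the wife an expected 0.7 × 90 = 63. The husband offers 63 and keeps 300 − 63 = 237.
Round 1 (the wife proposes): rejecting gives the husband an expected 0.7 × 237 = 165.9. The wife offers 165.9 and keeps 300 − 165.9 = 134.1.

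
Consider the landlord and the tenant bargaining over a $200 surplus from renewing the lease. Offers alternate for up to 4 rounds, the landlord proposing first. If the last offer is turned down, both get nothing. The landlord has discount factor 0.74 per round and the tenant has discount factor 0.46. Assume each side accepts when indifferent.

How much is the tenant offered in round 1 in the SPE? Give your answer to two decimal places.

55.24

Solve by backward induction from round 4.
Round 4 (the tenant proposes): rejection yields 0 for the landlord; the tenant offers 0 and keeps 200.
Round 3 (the landlord proposes): the tenant can get 200 next round, worth 0.46 × 200 = 92 now, so the landlord offers 92, keeping 108.
Round 2 (the tenant proposes): the landlord can get 108 next round, worth 0.74 × 108 = 79.92 now; the tenant offers that and keeps 120.08.
Round 1 (the landlord proposes): the tenant can get 120.08 next round, worth 0.46 × 120.08 = 55.2368 now; the landlord offers that and keeps 144.7632.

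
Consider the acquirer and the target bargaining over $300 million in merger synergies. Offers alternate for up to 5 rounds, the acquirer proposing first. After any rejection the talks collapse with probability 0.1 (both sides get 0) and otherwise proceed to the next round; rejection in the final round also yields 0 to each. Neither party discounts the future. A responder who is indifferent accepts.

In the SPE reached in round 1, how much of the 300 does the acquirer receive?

251.13

Round 5 (the acquirer proposes): the target will accept anything ≥ 0, so the acquirer offers 0 and keeps 300.
Round 4 (the target proposes): rejecting gives the acquirer an expected 0.9 × 300 = 270, so the target offers 270, keeping 30.
Round 3 (the acquirer proposes): rejecting gives the target an expected 0.9 × 30 = 27, so the acquirer offers 27, keeping 273.
Round 2 (the target proposes): rejecting gives the acquirer an expected 0.9 × 273 = 245.7, so the target offers 245.7, keeping 54.3.
Round 1 (the acquirer proposes): rejecting gives the target an expected 0.9 × 54.3 = 48.87. The acquirer offers 48.87 and keeps 300 − 48.87 = 251.13.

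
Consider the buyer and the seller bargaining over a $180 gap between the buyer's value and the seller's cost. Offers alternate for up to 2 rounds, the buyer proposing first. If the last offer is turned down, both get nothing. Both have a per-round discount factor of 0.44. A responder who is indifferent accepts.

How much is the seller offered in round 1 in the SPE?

79.2

Round 2 (the seller proposes): rejection yields 0 for the buyer; the seller offers 0 and keeps 180.
Round 1 (the buyer proposes): the seller can get 180 next round, worth 0.44 × 180 = 79.2 now, so the buyer offers 79.2, keeping 100.8.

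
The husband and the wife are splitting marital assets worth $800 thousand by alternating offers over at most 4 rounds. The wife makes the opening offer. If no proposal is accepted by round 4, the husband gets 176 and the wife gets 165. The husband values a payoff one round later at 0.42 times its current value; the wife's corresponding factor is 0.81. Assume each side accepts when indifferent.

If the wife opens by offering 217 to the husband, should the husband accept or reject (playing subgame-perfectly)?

Work out the husband's continuation value if the offer is rejected.
Round 4 (the husband proposes): the wife gets 165 if talks fail, so the husband offers 165 and keeps 635.
Round 3 (the wife proposes): the husband can get 635 next round, worth 0.42 × 635 = 266.7 now; the wife offers that and keeps 533.3.
Round 2 (the husband proposes): the wife can get 533.3 next round, worth 0.81 × 533.3 = 431.973 now, so the husband offers 431.973, keeping 368.027.
So by rejecting in round 1, the husband gets 368.027 next round, worth 0.42 × 368.027 = 154.57134 now.
Offer 217 ≥ 154.57134, so the husband accepts.

Accept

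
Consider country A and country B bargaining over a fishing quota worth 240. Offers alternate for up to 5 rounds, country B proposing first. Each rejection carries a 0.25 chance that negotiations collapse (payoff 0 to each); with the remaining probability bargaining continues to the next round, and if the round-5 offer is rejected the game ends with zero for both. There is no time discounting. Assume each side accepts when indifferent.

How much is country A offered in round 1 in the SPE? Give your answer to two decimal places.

70.31

By backward induction:
Round 5 (country B proposes): rejection yields 0 for country A; country B offers 0 and keeps 240.
Round 4 (country A proposes): rejecting gives country B an expected 0.75 × 240 = 180, so country A offers 180, keeping 60.
Round 3 (country B proposes): rejecting gives country A an expected 0.75 × 60 = 45. Country B offers 45 and keeps 240 − 45 = 195.
Round 2 (country A proposes): rejecting gives country B an expected 0.75 × 195 = 146.25, so country A offers 146.25, keeping 93.75.
Round 1 (country B proposes): rejecting gives country A an expected 0.75 × 93.75 = 70.3125, so country B offers 70.3125, keeping 169.6875.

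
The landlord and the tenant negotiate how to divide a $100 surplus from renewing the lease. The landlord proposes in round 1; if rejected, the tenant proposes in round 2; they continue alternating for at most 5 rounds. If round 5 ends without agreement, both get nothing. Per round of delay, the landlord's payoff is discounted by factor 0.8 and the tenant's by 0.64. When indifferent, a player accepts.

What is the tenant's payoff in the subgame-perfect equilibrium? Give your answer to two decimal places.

Round 5 (the landlord proposes): rejection yields 0 for the tenant; the landlord offers 0 and keeps 100.
Round 4 (the tenant proposes): the landlord can get 100 next round, worth 0.8 × 100 = 80 now, so the tenant offers 80, keeping 20.
Round 3 (the landlord proposes): the tenant can get 20 next round, worth 0.64 × 20 = 12.8 now. The landlord offers 12.8 and keeps 100 − 12.8 = 87.2.
Round 2 (the tenant proposes): the landlord can get 87.2 next round, worth 0.8 × 87.2 = 69.76 now. The tenant offers 69.76 and keeps 100 − 69.76 = 30.24.
Round 1 (the landlord proposes): the tenant can get 30.24 next round, worth 0.64 × 30.24 = 19.3536 now; the landlord offers that and keeps 80.6464.

19.35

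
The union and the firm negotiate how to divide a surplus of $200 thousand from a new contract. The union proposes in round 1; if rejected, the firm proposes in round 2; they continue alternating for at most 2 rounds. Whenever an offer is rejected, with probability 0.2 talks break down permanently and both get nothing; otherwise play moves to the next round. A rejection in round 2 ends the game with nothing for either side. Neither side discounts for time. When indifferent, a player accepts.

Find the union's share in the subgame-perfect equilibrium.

40

By backward induction:
Round 2 (the firm proposes): rejection yields 0 for the union; the firm offers 0 and keeps 200.
Round 1 (the union proposes): rejecting gives the firm an expected 0.8 × 200 = 160; the union offers that and keeps 40.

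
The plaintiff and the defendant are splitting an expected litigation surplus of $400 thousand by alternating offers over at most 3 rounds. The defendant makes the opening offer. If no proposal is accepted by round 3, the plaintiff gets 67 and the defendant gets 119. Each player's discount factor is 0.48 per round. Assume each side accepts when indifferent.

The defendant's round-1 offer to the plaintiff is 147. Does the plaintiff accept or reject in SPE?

Accept

Round 3 (the defendant proposes): the plaintiff gets 67 if talks fail, so the defendant offers 67 and keeps 333.
Round 2 (the plaintiff proposes): the defendant can get 333 next round, worth 0.48 × 333 = 159.84 now, so the plaintiff offers 159.84, keeping 240.16.
So by rejecting in round 1, the plaintiff gets 240.16 next round, worth 0.48 × 240.16 = 115.2768 now.
Offer 147 ≥ 115.2768, so the plaintiff accepts.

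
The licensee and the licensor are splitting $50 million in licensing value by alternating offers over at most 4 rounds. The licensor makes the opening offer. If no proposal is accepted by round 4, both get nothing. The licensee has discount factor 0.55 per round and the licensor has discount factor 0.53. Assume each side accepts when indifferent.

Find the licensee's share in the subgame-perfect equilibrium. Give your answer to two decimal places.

20.94

Round 4 (the licensee proposes): rejection yields 0 for the licensor; the licensee offers 0 and keeps 50.
Round 3 (the licensor proposes): the licensee can get 50 next round, worth 0.55 × 50 = 27.5 now, so the licensor offers 27.5, keeping 22.5.
Round 2 (the licensee proposes): the licensor can get 22.5 next round, worth 0.53 × 22.5 = 11.925 now, so the licensee offers 11.925, keeping 38.075.
Round 1 (the licensor proposes): the licensee can get 38.075 next round, worth 0.55 × 38.075 = 20.94125 now; the licensor offers that and keeps 29.05875.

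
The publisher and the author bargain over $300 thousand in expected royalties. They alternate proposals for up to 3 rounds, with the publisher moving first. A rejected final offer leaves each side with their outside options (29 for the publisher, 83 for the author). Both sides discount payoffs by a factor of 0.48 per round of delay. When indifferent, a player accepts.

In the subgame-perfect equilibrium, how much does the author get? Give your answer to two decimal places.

Round 3 (the publisher proposes): the author gets 83 if talks fail, so the publisher offers 83 and keeps 217.
Round 2 (the author proposes): the publisher can get 217 next round, worth 0.48 × 217 = 104.16 now. The author offers 104.16 and keeps 300 − 104.16 = 195.84.
Round 1 (the publisher proposes): the author can get 195.84 next round, worth 0.48 × 195.84 = 94.0032 now; the publisher offers that and keeps 205.9968.

94.00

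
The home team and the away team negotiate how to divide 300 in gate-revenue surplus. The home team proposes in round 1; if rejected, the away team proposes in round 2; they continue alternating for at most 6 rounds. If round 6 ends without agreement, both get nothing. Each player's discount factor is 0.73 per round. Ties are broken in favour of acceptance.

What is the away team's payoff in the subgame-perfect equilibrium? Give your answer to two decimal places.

152.83

Round 6 (the away team proposes): the home team will accept anything ≥ 0, so the away team offers 0 and keeps 300.
Round 5 (the home team proposes): the away team can get 300 next round, worth 0.73 × 300 = 219 now, so the home team offers 219, keeping 81.
Round 4 (the away team proposes): the home team can get 81 next round, worth 0.73 × 81 = 59.13 now, so the away team offers 59.13, keeping 240.87.
Round 3 (the home team proposes): the away team can get 240.87 next round, worth 0.73 × 240.87 = 175.8351 now, so the home team offers 175.8351, keeping 124.1649.
Round 2 (the away team proposes): the home team can get 124.1649 next round, worth 0.73 × 124.1649 = 90.640377 now, so the away team offers 90.640377, keeping 209.359623.
Round 1 (the home team proposes): the away team can get 209.359623 next round, worth 0.73 × 209.359623 = 152.83252479 now. The home team offers 152.83252479 and keeps 300 − 152.83252479 = 147.16747521.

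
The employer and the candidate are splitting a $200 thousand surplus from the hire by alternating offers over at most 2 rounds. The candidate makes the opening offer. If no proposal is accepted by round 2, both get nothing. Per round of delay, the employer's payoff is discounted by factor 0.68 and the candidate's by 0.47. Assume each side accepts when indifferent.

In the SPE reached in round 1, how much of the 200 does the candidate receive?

64

Round 2 (the employer proposes): rejection yields 0 for the candidate; the employer offers 0 and keeps 200.
Round 1 (the candidate proposes): the employer can get 200 next round, worth 0.68 × 200 = 136 now; the candidate offers that and keeps 64.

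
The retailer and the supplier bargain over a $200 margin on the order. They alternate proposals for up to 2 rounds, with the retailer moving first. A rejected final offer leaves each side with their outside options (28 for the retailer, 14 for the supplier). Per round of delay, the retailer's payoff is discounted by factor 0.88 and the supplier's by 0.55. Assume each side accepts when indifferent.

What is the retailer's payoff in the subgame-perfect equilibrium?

105.4

Round 2 (the supplier proposes): the retailer gets 28 if talks fail, so the supplier offers 28 and keeps 172.
Round 1 (the retailer proposes): the supplier can get 172 next round, worth 0.55 × 172 = 94.6 now, so the retailer offers 94.6, keeping 105.4.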